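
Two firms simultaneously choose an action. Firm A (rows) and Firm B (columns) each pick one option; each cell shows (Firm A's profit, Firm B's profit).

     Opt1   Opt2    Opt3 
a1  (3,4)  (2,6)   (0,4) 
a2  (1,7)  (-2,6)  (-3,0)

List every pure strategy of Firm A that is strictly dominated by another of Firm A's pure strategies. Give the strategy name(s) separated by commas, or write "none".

Nothing dominates a1: a2 at Opt1 (3>1).
a1 strictly dominates a2 — Opt1: 3>1, Opt2: 2>-2, Opt3: 0>-3.

a2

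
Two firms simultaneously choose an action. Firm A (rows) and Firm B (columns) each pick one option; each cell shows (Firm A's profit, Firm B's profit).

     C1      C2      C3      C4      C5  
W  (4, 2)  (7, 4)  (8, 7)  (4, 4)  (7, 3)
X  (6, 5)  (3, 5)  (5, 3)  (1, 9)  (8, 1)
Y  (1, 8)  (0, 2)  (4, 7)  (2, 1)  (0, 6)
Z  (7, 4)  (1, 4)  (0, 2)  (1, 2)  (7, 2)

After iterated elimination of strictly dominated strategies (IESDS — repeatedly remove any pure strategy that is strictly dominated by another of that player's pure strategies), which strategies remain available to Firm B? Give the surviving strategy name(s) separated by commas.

C1, C2, C3, C4

Firm A's strategy Y is strictly dominated by W (C1: 4>1, C2: 7>0, C3: 8>4, C4: 4>2, C5: 7>0) and is removed.
For Firm B, C2 strictly dominates C5 on the remaining rows (W: 4>3, X: 5>1, Z: 4>2); eliminate C5.
Among the remaining strategies, none is strictly dominated by another pure strategy of the same player, so the elimination stops.
Surviving strategies — Firm A: {W, X, Z}; Firm B: {C1, C2, C3, C4}.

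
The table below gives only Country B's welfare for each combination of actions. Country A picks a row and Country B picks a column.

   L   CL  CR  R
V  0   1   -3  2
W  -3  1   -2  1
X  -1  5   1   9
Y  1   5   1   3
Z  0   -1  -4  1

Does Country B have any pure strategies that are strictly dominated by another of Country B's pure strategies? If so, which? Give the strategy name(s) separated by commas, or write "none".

L, CR

R strictly dominates L — V: 2>0, W: 1>-3, X: 9>-1, Y: 3>1, Z: 1>0.
Nothing dominates CL: L at V (1>0); CR at V (1>-3); R at W (1=1).
CR is strictly dominated by CL (V: 1>-3, W: 1>-2, X: 5>1, Y: 5>1, Z: -1>-4).
R is not dominated — it holds its own against L at V (2>0); CL at V (2>1); CR at V (2>-3).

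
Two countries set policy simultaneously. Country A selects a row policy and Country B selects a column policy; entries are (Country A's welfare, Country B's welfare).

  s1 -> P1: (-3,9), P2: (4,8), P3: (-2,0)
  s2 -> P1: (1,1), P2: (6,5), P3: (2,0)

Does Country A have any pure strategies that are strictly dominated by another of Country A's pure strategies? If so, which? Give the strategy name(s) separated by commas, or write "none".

s1

s1: dominated, since s2 does at least as well everywhere (P1: 1>-3, P2: 6>4, P3: 2>-2).
s2: no other strategy beats it everywhere (s1 at P1 (1>-3)).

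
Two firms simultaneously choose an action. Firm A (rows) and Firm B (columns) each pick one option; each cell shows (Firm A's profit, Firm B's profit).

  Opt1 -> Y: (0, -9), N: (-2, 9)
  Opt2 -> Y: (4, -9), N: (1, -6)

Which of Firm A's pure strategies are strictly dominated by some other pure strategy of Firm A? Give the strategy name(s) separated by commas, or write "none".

Opt2 strictly dominates Opt1 — Y: 4>0, N: 1>-2.
Opt2: no other strategy beats it everywhere (Opt1 at Y (4>0)).

Opt1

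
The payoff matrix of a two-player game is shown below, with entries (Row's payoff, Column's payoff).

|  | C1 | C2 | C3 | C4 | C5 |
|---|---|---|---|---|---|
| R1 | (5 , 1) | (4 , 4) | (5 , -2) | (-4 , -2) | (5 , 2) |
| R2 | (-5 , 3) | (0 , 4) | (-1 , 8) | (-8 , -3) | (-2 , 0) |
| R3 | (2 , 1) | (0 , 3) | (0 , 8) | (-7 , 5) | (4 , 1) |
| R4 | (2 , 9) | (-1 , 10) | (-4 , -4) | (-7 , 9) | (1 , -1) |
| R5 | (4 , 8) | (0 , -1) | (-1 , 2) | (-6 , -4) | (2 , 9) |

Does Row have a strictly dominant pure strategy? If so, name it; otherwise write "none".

R1

R1 vs R2: C1: 5>-5, C2: 4>0, C3: 5>-1, C4: -4>-8, C5: 5>-2.
R1 vs R3: C1: 5>2, C2: 4>0, C3: 5>0, C4: -4>-7, C5: 5>4.
R1 vs R4: C1: 5>2, C2: 4>-1, C3: 5>-4, C4: -4>-7, C5: 5>1.
R1 vs R5: C1: 5>4, C2: 4>0, C3: 5>-1, C4: -4>-6, C5: 5>2.
R1 strictly beats every other strategy against every opponent action, so it is strictly dominant.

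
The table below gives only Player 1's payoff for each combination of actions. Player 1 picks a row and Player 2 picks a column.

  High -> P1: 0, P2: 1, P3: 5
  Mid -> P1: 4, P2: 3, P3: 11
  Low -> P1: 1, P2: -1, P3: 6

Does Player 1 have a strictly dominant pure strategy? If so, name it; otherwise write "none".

Mid vs High: P1: 4>0, P2: 3>1, P3: 11>5.
Mid vs Low: P1: 4>1, P2: 3>-1, P3: 11>6.
Mid strictly beats every other strategy against every opponent action, so it is strictly dominant.

Mid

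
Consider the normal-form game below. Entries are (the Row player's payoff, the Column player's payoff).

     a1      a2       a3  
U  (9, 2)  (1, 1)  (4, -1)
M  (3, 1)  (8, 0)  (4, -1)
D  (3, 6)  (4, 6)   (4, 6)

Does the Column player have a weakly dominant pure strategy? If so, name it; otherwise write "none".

a1 vs a2: U: 2>1, M: 1>0, D: 6=6.
a1 vs a3: U: 2>-1, M: 1>-1, D: 6=6.
a1 is at least as good as every other strategy against every opponent action, so it is weakly dominant.

a1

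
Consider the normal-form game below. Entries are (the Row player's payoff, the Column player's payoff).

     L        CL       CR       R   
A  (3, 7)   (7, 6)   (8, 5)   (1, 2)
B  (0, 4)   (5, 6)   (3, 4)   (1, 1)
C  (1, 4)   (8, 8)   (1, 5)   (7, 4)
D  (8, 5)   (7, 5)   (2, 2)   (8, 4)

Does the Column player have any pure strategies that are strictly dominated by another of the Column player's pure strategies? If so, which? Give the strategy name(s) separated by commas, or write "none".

L is not dominated — it holds its own against CL at A (7>6); CR at A (7>5); R at A (7>2).
CL is not dominated — it holds its own against L at B (6>4); CR at A (6>5); R at A (6>2).
CL strictly dominates CR — A: 6>5, B: 6>4, C: 8>5, D: 5>2.
CL strictly dominates R — A: 6>2, B: 6>1, C: 8>4, D: 5>4.

CR, R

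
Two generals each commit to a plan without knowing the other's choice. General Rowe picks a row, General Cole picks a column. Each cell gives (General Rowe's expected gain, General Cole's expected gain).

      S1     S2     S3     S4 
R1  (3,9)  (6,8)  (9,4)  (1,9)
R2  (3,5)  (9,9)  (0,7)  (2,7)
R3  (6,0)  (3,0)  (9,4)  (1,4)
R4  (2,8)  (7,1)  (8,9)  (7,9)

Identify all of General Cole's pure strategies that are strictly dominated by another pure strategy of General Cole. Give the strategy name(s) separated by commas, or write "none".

S1 is not dominated — it holds its own against S2 at R1 (9>8); S3 at R1 (9>4); S4 at R1 (9=9).
Nothing dominates S2: S1 at R2 (9>5); S3 at R1 (8>4); S4 at R2 (9>7).
S3: no other strategy beats it everywhere (S1 at R2 (7>5); S2 at R3 (4>0); S4 at R2 (7=7)).
Nothing dominates S4: S1 at R1 (9=9); S2 at R1 (9>8); S3 at R1 (9>4).

none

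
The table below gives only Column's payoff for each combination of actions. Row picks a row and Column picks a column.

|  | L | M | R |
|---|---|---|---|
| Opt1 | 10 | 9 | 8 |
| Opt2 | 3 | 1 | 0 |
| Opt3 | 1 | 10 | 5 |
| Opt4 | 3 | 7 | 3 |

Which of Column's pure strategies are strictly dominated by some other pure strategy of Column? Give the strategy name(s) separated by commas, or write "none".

L is not dominated — it holds its own against M at Opt1 (10>9); R at Opt1 (10>8).
Nothing dominates M: L at Opt3 (10>1); R at Opt1 (9>8).
R: dominated, since M does at least as well everywhere (Opt1: 9>8, Opt2: 1>0, Opt3: 10>5, Opt4: 7>3).

R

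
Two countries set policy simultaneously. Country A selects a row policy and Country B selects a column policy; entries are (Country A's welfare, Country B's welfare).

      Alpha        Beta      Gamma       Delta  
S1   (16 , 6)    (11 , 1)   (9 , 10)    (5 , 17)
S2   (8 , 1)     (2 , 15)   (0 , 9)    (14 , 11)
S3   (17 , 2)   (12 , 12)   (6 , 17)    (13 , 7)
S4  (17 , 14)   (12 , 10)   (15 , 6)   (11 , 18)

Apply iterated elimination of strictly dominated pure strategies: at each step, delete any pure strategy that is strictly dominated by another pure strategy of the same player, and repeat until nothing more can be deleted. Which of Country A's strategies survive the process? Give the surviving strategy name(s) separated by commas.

Country A's strategy S1 is strictly dominated by S4 (Alpha: 17>16, Beta: 12>11, Gamma: 15>9, Delta: 11>5) and is removed.
Country B's strategy Alpha is strictly dominated by Delta (S2: 11>1, S3: 7>2, S4: 18>14) and is removed.
Among the remaining strategies, none is strictly dominated by another pure strategy of the same player, so the elimination stops.
Surviving strategies — Country A: {S2, S3, S4}; Country B: {Beta, Gamma, Delta}.

S2, S3, S4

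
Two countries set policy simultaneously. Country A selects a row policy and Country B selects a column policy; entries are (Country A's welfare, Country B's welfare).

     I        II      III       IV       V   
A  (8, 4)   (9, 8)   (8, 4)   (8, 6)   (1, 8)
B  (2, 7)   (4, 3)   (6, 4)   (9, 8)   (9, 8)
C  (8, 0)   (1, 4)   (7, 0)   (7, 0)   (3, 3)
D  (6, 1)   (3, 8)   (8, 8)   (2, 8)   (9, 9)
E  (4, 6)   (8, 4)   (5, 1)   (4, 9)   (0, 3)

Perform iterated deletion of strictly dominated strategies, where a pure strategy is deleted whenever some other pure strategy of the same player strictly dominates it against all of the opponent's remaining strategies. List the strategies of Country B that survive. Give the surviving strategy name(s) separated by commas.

Country A's strategy E is strictly dominated by A (I: 8>4, II: 9>8, III: 8>5, IV: 8>4, V: 1>0) and is removed.
Country B's strategy I is strictly dominated by V (A: 8>4, B: 8>7, C: 3>0, D: 9>1) and is removed.
For Country B, V strictly dominates III on the remaining rows (A: 8>4, B: 8>4, C: 3>0, D: 9>8); eliminate III.
Country A's strategy C is strictly dominated by B (II: 4>1, IV: 9>7, V: 9>3) and is removed.
Among the remaining strategies, none is strictly dominated by another pure strategy of the same player, so the elimination stops.
Surviving strategies — Country A: {A, B, D}; Country B: {II, IV, V}.

II, IV, V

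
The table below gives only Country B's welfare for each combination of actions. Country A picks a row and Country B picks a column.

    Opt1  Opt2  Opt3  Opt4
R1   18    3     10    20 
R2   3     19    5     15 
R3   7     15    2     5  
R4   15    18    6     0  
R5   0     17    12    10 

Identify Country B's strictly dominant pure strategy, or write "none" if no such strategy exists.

Opt1 fails to dominate Opt2 at R2 (3<19).
Opt2 fails to dominate Opt1 at R1 (3<18).
Opt3 fails to dominate Opt1 at R1 (10<18).
Opt4 fails to dominate Opt1 at R3 (5<7).
No single strategy dominates all the others.

none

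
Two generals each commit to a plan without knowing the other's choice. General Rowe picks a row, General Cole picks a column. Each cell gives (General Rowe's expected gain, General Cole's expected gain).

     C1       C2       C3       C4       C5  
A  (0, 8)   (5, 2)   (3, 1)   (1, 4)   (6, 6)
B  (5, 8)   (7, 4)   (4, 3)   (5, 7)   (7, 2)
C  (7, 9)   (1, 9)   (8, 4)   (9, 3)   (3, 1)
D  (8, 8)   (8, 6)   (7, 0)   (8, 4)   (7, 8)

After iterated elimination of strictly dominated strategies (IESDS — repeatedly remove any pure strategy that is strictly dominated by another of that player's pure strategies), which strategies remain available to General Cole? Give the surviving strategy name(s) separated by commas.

Row A is eliminated: B beats it against every remaining column (C1: 5>0, C2: 7>5, C3: 4>3, C4: 5>1, C5: 7>6).
General Cole's strategy C3 is strictly dominated by C1 (B: 8>3, C: 9>4, D: 8>0) and is removed.
General Cole's strategy C4 is strictly dominated by C1 (B: 8>7, C: 9>3, D: 8>4) and is removed.
Row C is eliminated: D beats it against every remaining column (C1: 8>7, C2: 8>1, C5: 7>3).
General Cole's strategy C2 is strictly dominated by C1 (B: 8>4, D: 8>6) and is removed.
Among the remaining strategies, none is strictly dominated by another pure strategy of the same player, so the elimination stops.
Surviving strategies — General Rowe: {B, D}; General Cole: {C1, C5}.

C1, C5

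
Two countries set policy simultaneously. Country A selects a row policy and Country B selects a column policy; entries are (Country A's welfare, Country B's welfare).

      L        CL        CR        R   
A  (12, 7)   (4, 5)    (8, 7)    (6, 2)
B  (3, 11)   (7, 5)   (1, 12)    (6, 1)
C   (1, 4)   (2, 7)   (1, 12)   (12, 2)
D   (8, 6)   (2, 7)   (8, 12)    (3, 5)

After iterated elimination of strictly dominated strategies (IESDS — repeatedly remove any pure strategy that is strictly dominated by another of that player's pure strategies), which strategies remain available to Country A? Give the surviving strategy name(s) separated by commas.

Country B's strategy CL is strictly dominated by CR (A: 7>5, B: 12>5, C: 12>7, D: 12>7) and is removed.
Column R is eliminated: L beats it against every remaining row (A: 7>2, B: 11>1, C: 4>2, D: 6>5).
Country A's strategy B is strictly dominated by A (L: 12>3, CR: 8>1) and is removed.
Row C is eliminated: A beats it against every remaining column (L: 12>1, CR: 8>1).
Among the remaining strategies, none is strictly dominated by another pure strategy of the same player, so the elimination stops.
Surviving strategies — Country A: {A, D}; Country B: {L, CR}.

A, D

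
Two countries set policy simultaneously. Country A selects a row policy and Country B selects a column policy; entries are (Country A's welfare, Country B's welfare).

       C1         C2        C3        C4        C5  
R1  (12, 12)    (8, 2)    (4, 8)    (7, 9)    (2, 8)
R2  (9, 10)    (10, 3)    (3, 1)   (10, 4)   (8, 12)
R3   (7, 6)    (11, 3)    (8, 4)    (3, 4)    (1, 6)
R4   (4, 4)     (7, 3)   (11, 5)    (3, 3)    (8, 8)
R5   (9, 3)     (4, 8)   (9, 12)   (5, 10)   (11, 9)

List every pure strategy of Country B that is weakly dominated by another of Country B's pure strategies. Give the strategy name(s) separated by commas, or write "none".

C1 is not dominated — it holds its own against C2 at R1 (12>2); C3 at R1 (12>8); C4 at R1 (12>9); C5 at R1 (12>8).
C2: dominated, since C4 does at least as well everywhere (R1: 9>2, R2: 4>3, R3: 4>3, R4: 3=3, R5: 10>8).
C3: no other strategy beats it everywhere (C1 at R4 (5>4); C2 at R1 (8>2); C4 at R4 (5>3); C5 at R5 (12>9)).
Nothing dominates C4: C1 at R5 (10>3); C2 at R1 (9>2); C3 at R1 (9>8); C5 at R1 (9>8).
Nothing dominates C5: C1 at R2 (12>10); C2 at R1 (8>2); C3 at R2 (12>1); C4 at R2 (12>4).

C2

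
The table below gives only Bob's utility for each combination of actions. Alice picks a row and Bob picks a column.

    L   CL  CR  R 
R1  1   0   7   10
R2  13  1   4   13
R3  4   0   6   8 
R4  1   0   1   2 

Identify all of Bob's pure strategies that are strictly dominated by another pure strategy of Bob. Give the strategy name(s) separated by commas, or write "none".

L is not dominated — it holds its own against CL at R1 (1>0); CR at R2 (13>4); R at R2 (13=13).
L strictly dominates CL — R1: 1>0, R2: 13>1, R3: 4>0, R4: 1>0.
CR: dominated, since R does at least as well everywhere (R1: 10>7, R2: 13>4, R3: 8>6, R4: 2>1).
R is not dominated — it holds its own against L at R1 (10>1); CL at R1 (10>0); CR at R1 (10>7).

CL, CR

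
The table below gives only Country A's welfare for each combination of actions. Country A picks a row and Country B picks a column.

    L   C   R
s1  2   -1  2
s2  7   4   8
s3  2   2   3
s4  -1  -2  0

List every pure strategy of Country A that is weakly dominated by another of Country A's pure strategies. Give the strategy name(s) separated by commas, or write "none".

s1, s3, s4

s2 weakly dominates s1 — L: 7>2, C: 4>-1, R: 8>2.
Nothing dominates s2: s1 at L (7>2); s3 at L (7>2); s4 at L (7>-1).
s3 is weakly dominated by s2 (L: 7>2, C: 4>2, R: 8>3).
s4: dominated, since s1 does at least as well everywhere (L: 2>-1, C: -1>-2, R: 2>0).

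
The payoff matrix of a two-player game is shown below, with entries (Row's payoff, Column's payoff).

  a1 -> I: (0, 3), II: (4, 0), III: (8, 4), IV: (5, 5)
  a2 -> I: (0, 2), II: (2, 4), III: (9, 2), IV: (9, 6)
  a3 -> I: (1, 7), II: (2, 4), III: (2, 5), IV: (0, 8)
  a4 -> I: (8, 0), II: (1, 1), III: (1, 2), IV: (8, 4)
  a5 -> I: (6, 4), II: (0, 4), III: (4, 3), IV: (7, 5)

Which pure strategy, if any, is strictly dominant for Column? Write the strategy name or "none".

IV

IV vs I: a1: 5>3, a2: 6>2, a3: 8>7, a4: 4>0, a5: 5>4.
IV vs II: a1: 5>0, a2: 6>4, a3: 8>4, a4: 4>1, a5: 5>4.
IV vs III: a1: 5>4, a2: 6>2, a3: 8>5, a4: 4>2, a5: 5>3.
IV strictly beats every other strategy against every opponent action, so it is strictly dominant.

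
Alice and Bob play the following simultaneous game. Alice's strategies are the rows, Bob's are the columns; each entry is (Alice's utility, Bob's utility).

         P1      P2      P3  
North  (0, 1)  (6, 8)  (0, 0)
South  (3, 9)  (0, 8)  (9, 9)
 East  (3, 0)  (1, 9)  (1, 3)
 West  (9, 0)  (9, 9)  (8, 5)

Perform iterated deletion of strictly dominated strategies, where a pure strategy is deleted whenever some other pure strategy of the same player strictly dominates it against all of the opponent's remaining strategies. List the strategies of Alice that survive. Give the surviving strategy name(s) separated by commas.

For Alice, West strictly dominates North on the remaining columns (P1: 9>0, P2: 9>6, P3: 8>0); eliminate North.
Alice's strategy East is strictly dominated by West (P1: 9>3, P2: 9>1, P3: 8>1) and is removed.
Among the remaining strategies, none is strictly dominated by another pure strategy of the same player, so the elimination stops.
Surviving strategies — Alice: {South, West}; Bob: {P1, P2, P3}.

South, West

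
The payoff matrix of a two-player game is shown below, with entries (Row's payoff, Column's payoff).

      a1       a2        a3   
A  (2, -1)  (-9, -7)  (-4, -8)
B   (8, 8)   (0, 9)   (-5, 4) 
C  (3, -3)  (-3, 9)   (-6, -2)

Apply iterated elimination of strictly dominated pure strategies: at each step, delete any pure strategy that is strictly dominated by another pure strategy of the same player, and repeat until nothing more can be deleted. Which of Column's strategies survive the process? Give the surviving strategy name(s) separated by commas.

For Row, B strictly dominates C on the remaining columns (a1: 8>3, a2: 0>-3, a3: -5>-6); eliminate C.
Column's strategy a3 is strictly dominated by a1 (A: -1>-8, B: 8>4) and is removed.
Row's strategy A is strictly dominated by B (a1: 8>2, a2: 0>-9) and is removed.
For Column, a2 strictly dominates a1 on the remaining rows (B: 9>8); eliminate a1.
Among the remaining strategies, none is strictly dominated by another pure strategy of the same player, so the elimination stops.
Surviving strategies — Row: {B}; Column: {a2}.

a2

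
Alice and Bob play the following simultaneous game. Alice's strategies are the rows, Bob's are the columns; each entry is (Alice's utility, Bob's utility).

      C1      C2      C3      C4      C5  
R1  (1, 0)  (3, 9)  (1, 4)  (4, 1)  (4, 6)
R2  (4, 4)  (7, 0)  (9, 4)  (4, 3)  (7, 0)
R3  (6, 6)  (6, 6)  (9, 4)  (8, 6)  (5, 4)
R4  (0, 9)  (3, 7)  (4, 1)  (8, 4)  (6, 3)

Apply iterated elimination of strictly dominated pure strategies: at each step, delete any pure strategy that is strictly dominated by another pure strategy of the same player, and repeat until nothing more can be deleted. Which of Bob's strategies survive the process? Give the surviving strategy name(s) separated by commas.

Row R1 is eliminated: R3 beats it against every remaining column (C1: 6>1, C2: 6>3, C3: 9>1, C4: 8>4, C5: 5>4).
Column C5 is eliminated: C1 beats it against every remaining row (R2: 4>0, R3: 6>4, R4: 9>3).
Among the remaining strategies, none is strictly dominated by another pure strategy of the same player, so the elimination stops.
Surviving strategies — Alice: {R2, R3, R4}; Bob: {C1, C2, C3, C4}.

C1, C2, C3, C4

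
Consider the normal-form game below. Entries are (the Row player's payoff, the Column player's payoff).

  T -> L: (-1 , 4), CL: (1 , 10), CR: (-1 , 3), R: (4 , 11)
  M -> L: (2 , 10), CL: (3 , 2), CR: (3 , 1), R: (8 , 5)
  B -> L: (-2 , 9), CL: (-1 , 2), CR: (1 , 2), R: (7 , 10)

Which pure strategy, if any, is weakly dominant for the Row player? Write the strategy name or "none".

M

M vs T: L: 2>-1, CL: 3>1, CR: 3>-1, R: 8>4.
M vs B: L: 2>-2, CL: 3>-1, CR: 3>1, R: 8>7.
M is at least as good as every other strategy against every opponent action, so it is weakly dominant.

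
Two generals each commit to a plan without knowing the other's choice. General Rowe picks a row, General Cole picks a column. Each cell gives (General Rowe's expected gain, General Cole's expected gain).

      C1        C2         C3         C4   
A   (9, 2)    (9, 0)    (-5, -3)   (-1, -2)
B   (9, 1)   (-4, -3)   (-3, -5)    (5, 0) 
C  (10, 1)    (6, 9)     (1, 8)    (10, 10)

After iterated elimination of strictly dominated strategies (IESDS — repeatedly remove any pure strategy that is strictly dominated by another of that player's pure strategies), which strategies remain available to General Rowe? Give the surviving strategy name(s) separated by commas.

A, C

General Rowe's strategy B is strictly dominated by C (C1: 10>9, C2: 6>-4, C3: 1>-3, C4: 10>5) and is removed.
General Cole's strategy C3 is strictly dominated by C2 (A: 0>-3, C: 9>8) and is removed.
Among the remaining strategies, none is strictly dominated by another pure strategy of the same player, so the elimination stops.
Surviving strategies — General Rowe: {A, C}; General Cole: {C1, C2, C4}.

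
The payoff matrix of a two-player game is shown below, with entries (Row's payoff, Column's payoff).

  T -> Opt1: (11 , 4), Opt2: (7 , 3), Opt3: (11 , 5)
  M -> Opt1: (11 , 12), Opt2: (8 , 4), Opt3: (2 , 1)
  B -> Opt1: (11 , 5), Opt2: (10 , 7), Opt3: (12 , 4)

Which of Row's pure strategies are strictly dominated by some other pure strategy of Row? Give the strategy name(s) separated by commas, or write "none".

none

T is not dominated — it holds its own against M at Opt1 (11=11); B at Opt1 (11=11).
Nothing dominates M: T at Opt1 (11=11); B at Opt1 (11=11).
B: no other strategy beats it everywhere (T at Opt1 (11=11); M at Opt1 (11=11)).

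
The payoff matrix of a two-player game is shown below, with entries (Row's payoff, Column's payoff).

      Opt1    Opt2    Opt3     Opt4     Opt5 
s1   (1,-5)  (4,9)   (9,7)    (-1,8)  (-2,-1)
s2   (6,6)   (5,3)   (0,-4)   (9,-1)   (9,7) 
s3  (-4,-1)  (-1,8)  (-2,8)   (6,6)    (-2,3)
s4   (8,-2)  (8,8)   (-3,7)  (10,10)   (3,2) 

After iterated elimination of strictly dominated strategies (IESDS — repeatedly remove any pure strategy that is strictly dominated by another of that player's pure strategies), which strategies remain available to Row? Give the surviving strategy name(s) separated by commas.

s2, s4

Row's strategy s3 is strictly dominated by s2 (Opt1: 6>-4, Opt2: 5>-1, Opt3: 0>-2, Opt4: 9>6, Opt5: 9>-2) and is removed.
For Column, Opt5 strictly dominates Opt1 on the remaining rows (s1: -1>-5, s2: 7>6, s4: 2>-2); eliminate Opt1.
Column Opt3 is eliminated: Opt2 beats it against every remaining row (s1: 9>7, s2: 3>-4, s4: 8>7).
Row s1 is eliminated: s2 beats it against every remaining column (Opt2: 5>4, Opt4: 9>-1, Opt5: 9>-2).
Among the remaining strategies, none is strictly dominated by another pure strategy of the same player, so the elimination stops.
Surviving strategies — Row: {s2, s4}; Column: {Opt2, Opt4, Opt5}.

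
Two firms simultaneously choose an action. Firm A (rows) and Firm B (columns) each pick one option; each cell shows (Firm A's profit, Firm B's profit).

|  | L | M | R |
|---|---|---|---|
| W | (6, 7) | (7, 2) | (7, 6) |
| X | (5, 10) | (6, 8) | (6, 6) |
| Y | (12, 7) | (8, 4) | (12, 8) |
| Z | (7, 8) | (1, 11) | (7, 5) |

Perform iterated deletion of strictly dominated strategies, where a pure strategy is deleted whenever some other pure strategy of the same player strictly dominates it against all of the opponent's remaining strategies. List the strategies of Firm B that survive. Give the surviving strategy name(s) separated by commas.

Row W is eliminated: Y beats it against every remaining column (L: 12>6, M: 8>7, R: 12>7).
Firm A's strategy X is strictly dominated by Y (L: 12>5, M: 8>6, R: 12>6) and is removed.
Firm A's strategy Z is strictly dominated by Y (L: 12>7, M: 8>1, R: 12>7) and is removed.
Column L is eliminated: R beats it against every remaining row (Y: 8>7).
For Firm B, R strictly dominates M on the remaining rows (Y: 8>4); eliminate M.
Among the remaining strategies, none is strictly dominated by another pure strategy of the same player, so the elimination stops.
Surviving strategies — Firm A: {Y}; Firm B: {R}.

R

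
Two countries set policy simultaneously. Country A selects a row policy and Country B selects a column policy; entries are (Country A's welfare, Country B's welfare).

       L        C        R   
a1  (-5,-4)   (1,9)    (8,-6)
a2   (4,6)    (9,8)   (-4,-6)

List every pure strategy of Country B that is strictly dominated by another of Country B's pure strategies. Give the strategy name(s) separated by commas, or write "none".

L: dominated, since C does at least as well everywhere (a1: 9>-4, a2: 8>6).
Nothing dominates C: L at a1 (9>-4); R at a1 (9>-6).
R: dominated, since L does at least as well everywhere (a1: -4>-6, a2: 6>-6).

L, R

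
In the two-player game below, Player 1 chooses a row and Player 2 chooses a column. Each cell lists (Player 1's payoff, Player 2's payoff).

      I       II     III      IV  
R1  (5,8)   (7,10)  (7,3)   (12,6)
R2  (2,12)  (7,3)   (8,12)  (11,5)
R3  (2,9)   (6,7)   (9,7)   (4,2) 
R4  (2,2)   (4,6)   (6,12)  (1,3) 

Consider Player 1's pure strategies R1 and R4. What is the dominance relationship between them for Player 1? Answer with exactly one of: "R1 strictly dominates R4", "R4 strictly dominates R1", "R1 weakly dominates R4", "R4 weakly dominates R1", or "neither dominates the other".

R1 strictly dominates R4

Compare R1 to R4 across each choice by Player 2: I: 5>2, II: 7>4, III: 7>6, IV: 12>1.
Every comparison favours R1, so R1 strictly dominates R4.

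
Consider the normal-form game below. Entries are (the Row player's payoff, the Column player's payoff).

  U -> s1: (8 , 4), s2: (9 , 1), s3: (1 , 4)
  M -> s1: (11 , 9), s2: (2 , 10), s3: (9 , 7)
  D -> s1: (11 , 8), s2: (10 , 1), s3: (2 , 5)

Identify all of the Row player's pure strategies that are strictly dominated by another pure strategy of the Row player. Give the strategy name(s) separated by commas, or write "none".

U

U is strictly dominated by D (s1: 11>8, s2: 10>9, s3: 2>1).
Nothing dominates M: U at s1 (11>8); D at s1 (11=11).
D is not dominated — it holds its own against U at s1 (11>8); M at s1 (11=11).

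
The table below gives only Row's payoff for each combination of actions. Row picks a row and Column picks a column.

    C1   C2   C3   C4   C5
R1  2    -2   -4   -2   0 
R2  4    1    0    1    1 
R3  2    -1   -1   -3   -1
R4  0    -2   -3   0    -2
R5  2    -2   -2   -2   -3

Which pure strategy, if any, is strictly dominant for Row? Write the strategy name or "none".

R2 vs R1: C1: 4>2, C2: 1>-2, C3: 0>-4, C4: 1>-2, C5: 1>0.
R2 vs R3: C1: 4>2, C2: 1>-1, C3: 0>-1, C4: 1>-3, C5: 1>-1.
R2 vs R4: C1: 4>0, C2: 1>-2, C3: 0>-3, C4: 1>0, C5: 1>-2.
R2 vs R5: C1: 4>2, C2: 1>-2, C3: 0>-2, C4: 1>-2, C5: 1>-3.
R2 strictly beats every other strategy against every opponent action, so it is strictly dominant.

R2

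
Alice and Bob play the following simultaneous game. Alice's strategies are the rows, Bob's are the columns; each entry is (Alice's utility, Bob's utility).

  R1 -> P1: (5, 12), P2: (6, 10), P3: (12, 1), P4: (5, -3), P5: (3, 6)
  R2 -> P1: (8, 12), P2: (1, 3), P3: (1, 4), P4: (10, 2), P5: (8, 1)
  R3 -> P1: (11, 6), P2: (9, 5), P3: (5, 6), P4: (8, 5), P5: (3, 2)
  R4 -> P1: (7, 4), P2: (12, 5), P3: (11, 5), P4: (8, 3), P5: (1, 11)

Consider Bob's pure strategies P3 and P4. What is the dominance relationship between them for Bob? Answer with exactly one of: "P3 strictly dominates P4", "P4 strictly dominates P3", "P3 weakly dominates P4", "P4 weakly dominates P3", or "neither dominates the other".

P3 strictly dominates P4

P3's payoffs vs P4's, by Alice's action — R1: 1>-3, R2: 4>2, R3: 6>5, R4: 5>3.
P3 gives a strictly higher payoff against each opponent action, so P3 strictly dominates P4.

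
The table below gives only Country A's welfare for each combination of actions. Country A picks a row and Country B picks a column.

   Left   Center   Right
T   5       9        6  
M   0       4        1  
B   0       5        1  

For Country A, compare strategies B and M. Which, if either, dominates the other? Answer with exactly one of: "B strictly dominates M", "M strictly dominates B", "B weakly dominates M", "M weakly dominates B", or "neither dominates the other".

B weakly dominates M

B's payoffs vs M's, by Country B's action — Left: 0=0, Center: 5>4, Right: 1=1.
B is at least as good everywhere and strictly better somewhere (tied only at Left, Right), so B weakly but not strictly dominates M.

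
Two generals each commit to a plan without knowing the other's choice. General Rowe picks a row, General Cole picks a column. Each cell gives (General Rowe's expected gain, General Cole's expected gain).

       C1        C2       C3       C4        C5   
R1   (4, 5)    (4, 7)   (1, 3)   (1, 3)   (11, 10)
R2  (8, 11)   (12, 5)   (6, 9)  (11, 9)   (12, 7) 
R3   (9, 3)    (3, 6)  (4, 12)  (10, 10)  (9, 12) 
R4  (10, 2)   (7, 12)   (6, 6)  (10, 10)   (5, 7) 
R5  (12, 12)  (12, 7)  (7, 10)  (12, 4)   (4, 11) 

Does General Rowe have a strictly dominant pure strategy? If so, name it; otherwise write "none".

R1 fails to dominate R2 at C1 (4<8).
R2 fails to dominate R3 at C1 (8<9).
R3 fails to dominate R1 at C2 (3<4).
R4 fails to dominate R1 at C5 (5<11).
R5 fails to dominate R1 at C5 (4<11).
No single strategy dominates all the others.

none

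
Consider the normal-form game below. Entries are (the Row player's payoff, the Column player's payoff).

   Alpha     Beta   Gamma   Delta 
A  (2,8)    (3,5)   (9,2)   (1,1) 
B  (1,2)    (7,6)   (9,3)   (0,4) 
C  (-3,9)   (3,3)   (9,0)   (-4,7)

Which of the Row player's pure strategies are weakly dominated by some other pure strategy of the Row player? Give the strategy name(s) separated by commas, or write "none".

A: no other strategy beats it everywhere (B at Alpha (2>1); C at Alpha (2>-3)).
B is not dominated — it holds its own against A at Beta (7>3); C at Alpha (1>-3).
A weakly dominates C — Alpha: 2>-3, Beta: 3=3, Gamma: 9=9, Delta: 1>-4.

C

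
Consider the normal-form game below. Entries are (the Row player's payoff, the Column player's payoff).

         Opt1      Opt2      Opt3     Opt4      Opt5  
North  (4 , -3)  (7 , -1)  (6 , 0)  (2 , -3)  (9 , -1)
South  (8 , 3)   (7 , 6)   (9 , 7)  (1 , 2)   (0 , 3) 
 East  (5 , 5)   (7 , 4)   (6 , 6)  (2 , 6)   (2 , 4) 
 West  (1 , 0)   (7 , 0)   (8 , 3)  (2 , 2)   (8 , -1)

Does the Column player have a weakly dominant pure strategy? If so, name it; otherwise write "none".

Opt3 vs Opt1: North: 0>-3, South: 7>3, East: 6>5, West: 3>0.
Opt3 vs Opt2: North: 0>-1, South: 7>6, East: 6>4, West: 3>0.
Opt3 vs Opt4: North: 0>-3, South: 7>2, East: 6=6, West: 3>2.
Opt3 vs Opt5: North: 0>-1, South: 7>3, East: 6>4, West: 3>-1.
Opt3 is at least as good as every other strategy against every opponent action, so it is weakly dominant.

Opt3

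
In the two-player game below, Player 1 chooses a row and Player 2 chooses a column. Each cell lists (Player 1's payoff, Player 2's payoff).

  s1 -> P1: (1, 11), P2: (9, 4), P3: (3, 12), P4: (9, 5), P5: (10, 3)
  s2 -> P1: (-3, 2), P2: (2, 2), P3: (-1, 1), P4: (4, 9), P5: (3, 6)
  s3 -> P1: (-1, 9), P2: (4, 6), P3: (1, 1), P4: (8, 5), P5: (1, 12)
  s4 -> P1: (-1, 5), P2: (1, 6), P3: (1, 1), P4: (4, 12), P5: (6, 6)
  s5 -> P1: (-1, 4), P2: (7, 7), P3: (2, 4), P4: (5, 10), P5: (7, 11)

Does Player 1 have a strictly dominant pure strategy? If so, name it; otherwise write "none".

s1 vs s2: P1: 1>-3, P2: 9>2, P3: 3>-1, P4: 9>4, P5: 10>3.
s1 vs s3: P1: 1>-1, P2: 9>4, P3: 3>1, P4: 9>8, P5: 10>1.
s1 vs s4: P1: 1>-1, P2: 9>1, P3: 3>1, P4: 9>4, P5: 10>6.
s1 vs s5: P1: 1>-1, P2: 9>7, P3: 3>2, P4: 9>5, P5: 10>7.
s1 strictly beats every other strategy against every opponent action, so it is strictly dominant.

s1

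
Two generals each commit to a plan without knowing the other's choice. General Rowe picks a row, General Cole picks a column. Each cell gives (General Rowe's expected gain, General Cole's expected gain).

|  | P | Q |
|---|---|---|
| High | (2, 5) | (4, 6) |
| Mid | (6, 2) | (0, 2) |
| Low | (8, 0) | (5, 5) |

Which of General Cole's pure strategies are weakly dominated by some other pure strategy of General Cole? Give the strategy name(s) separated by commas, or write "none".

P

Q weakly dominates P — High: 6>5, Mid: 2=2, Low: 5>0.
Q: no other strategy beats it everywhere (P at High (6>5)).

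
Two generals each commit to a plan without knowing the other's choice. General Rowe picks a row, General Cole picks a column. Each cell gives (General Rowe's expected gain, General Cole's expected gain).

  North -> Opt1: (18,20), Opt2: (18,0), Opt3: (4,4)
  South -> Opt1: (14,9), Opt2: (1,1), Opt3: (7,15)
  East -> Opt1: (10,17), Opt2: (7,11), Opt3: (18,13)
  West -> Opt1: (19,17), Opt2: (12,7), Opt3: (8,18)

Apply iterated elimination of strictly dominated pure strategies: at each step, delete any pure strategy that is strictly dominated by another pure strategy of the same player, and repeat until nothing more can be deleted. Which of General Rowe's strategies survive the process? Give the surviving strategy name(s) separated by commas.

Row South is eliminated: West beats it against every remaining column (Opt1: 19>14, Opt2: 12>1, Opt3: 8>7).
General Cole's strategy Opt2 is strictly dominated by Opt1 (North: 20>0, East: 17>11, West: 17>7) and is removed.
For General Rowe, West strictly dominates North on the remaining columns (Opt1: 19>18, Opt3: 8>4); eliminate North.
Among the remaining strategies, none is strictly dominated by another pure strategy of the same player, so the elimination stops.
Surviving strategies — General Rowe: {East, West}; General Cole: {Opt1, Opt3}.

East, West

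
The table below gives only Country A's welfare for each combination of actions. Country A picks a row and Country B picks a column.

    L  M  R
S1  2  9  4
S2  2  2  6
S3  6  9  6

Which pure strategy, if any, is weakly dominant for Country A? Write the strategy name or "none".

S3 vs S1: L: 6>2, M: 9=9, R: 6>4.
S3 vs S2: L: 6>2, M: 9>2, R: 6=6.
S3 is at least as good as every other strategy against every opponent action, so it is weakly dominant.

S3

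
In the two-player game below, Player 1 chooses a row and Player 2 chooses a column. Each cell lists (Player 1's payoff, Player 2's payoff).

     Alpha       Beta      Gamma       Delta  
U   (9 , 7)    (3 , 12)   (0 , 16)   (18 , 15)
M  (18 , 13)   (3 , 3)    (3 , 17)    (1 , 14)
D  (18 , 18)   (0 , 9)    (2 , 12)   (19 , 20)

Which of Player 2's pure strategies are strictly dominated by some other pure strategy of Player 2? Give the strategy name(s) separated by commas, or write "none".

Delta strictly dominates Alpha — U: 15>7, M: 14>13, D: 20>18.
Beta is strictly dominated by Gamma (U: 16>12, M: 17>3, D: 12>9).
Nothing dominates Gamma: Alpha at U (16>7); Beta at U (16>12); Delta at U (16>15).
Delta: no other strategy beats it everywhere (Alpha at U (15>7); Beta at U (15>12); Gamma at D (20>12)).

Alpha, Beta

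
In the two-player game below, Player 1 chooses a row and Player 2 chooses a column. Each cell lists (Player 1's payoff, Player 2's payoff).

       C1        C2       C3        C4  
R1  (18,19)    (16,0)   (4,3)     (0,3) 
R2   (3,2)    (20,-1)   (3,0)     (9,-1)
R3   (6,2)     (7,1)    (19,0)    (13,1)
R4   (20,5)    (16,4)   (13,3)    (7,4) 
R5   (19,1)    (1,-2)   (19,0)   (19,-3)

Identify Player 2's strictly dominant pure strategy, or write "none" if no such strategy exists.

C1

C1 vs C2: R1: 19>0, R2: 2>-1, R3: 2>1, R4: 5>4, R5: 1>-2.
C1 vs C3: R1: 19>3, R2: 2>0, R3: 2>0, R4: 5>3, R5: 1>0.
C1 vs C4: R1: 19>3, R2: 2>-1, R3: 2>1, R4: 5>4, R5: 1>-3.
C1 strictly beats every other strategy against every opponent action, so it is strictly dominant.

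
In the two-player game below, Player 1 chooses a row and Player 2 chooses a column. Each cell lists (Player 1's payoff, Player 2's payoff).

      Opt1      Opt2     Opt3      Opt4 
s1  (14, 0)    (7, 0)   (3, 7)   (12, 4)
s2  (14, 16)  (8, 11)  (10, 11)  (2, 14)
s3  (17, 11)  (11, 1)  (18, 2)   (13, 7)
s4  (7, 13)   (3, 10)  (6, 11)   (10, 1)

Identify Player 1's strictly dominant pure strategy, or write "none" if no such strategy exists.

s3 vs s1: Opt1: 17>14, Opt2: 11>7, Opt3: 18>3, Opt4: 13>12.
s3 vs s2: Opt1: 17>14, Opt2: 11>8, Opt3: 18>10, Opt4: 13>2.
s3 vs s4: Opt1: 17>7, Opt2: 11>3, Opt3: 18>6, Opt4: 13>10.
s3 strictly beats every other strategy against every opponent action, so it is strictly dominant.

s3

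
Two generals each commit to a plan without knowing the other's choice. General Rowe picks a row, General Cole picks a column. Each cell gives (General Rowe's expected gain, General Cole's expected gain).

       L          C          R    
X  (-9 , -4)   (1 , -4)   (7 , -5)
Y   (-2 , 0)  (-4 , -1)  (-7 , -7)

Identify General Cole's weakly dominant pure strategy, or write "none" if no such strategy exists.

L

L vs C: X: -4=-4, Y: 0>-1.
L vs R: X: -4>-5, Y: 0>-7.
L is at least as good as every other strategy against every opponent action, so it is weakly dominant.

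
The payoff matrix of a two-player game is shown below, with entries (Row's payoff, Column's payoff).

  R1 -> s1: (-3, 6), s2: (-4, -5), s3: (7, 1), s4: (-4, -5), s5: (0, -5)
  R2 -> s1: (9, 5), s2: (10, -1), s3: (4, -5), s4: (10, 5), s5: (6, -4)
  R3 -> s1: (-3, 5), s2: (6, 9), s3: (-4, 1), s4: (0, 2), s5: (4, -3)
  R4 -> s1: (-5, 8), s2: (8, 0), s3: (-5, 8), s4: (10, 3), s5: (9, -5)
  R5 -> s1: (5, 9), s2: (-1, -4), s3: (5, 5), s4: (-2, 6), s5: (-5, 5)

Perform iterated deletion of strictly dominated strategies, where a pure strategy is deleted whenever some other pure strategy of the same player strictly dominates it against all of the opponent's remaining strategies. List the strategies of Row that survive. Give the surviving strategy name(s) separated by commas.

Row's strategy R3 is strictly dominated by R2 (s1: 9>-3, s2: 10>6, s3: 4>-4, s4: 10>0, s5: 6>4) and is removed.
Column's strategy s2 is strictly dominated by s1 (R1: 6>-5, R2: 5>-1, R4: 8>0, R5: 9>-4) and is removed.
For Column, s1 strictly dominates s5 on the remaining rows (R1: 6>-5, R2: 5>-4, R4: 8>-5, R5: 9>5); eliminate s5.
Among the remaining strategies, none is strictly dominated by another pure strategy of the same player, so the elimination stops.
Surviving strategies — Row: {R1, R2, R4, R5}; Column: {s1, s3, s4}.

R1, R2, R4, R5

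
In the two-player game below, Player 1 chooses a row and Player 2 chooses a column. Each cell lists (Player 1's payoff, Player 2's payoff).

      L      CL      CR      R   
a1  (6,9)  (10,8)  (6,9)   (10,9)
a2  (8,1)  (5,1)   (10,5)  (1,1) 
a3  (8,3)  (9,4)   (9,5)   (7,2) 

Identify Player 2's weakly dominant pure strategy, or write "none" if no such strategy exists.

CR vs L: a1: 9=9, a2: 5>1, a3: 5>3.
CR vs CL: a1: 9>8, a2: 5>1, a3: 5>4.
CR vs R: a1: 9=9, a2: 5>1, a3: 5>2.
CR is at least as good as every other strategy against every opponent action, so it is weakly dominant.

CR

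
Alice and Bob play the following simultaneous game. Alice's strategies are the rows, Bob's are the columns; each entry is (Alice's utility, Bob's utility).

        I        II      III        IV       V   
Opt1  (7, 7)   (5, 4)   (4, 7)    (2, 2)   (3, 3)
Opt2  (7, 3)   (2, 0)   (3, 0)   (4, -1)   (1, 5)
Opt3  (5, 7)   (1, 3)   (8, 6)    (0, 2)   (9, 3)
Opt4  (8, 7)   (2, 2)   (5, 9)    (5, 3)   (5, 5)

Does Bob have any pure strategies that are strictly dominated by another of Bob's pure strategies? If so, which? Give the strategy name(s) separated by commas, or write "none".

Nothing dominates I: II at Opt1 (7>4); III at Opt1 (7=7); IV at Opt1 (7>2); V at Opt1 (7>3).
I strictly dominates II — Opt1: 7>4, Opt2: 3>0, Opt3: 7>3, Opt4: 7>2.
III is not dominated — it holds its own against I at Opt1 (7=7); II at Opt1 (7>4); IV at Opt1 (7>2); V at Opt1 (7>3).
IV is strictly dominated by I (Opt1: 7>2, Opt2: 3>-1, Opt3: 7>2, Opt4: 7>3).
Nothing dominates V: I at Opt2 (5>3); II at Opt2 (5>0); III at Opt2 (5>0); IV at Opt1 (3>2).

II, IV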